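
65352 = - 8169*( - 8) 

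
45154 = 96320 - 51166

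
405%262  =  143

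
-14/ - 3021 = 14/3021=0.00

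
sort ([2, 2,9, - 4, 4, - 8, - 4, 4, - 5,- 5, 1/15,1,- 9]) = [ - 9, - 8, -5, - 5, - 4, - 4 , 1/15,1,2  ,  2,4,4,9]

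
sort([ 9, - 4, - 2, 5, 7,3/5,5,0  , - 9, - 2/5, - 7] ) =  [ - 9,-7, - 4,-2,  -  2/5 , 0,3/5,5, 5 , 7  ,  9]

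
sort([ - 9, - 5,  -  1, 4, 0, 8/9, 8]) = [ -9, - 5,-1,0,8/9, 4,8] 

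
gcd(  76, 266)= 38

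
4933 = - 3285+8218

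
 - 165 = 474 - 639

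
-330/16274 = - 165/8137 = -0.02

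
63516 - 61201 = 2315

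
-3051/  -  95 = 3051/95 = 32.12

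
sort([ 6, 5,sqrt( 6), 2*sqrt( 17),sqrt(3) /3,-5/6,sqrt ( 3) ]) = [ - 5/6,  sqrt( 3 ) /3,sqrt (3 ),  sqrt( 6), 5,6, 2 *sqrt( 17) ]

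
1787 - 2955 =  - 1168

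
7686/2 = 3843  =  3843.00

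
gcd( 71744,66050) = 2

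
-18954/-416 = 45+9/16= 45.56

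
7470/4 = 1867 + 1/2 = 1867.50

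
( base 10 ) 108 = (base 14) 7a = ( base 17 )66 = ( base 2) 1101100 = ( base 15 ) 73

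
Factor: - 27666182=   -  2^1*809^1*17099^1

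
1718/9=1718/9 = 190.89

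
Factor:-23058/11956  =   - 27/14 = - 2^( - 1 ) * 3^3*7^( - 1)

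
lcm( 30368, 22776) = 91104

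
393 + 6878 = 7271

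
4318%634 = 514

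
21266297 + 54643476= 75909773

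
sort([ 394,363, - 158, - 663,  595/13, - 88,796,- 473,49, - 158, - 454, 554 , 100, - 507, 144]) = [ - 663, - 507,  -  473,  -  454, - 158, - 158,-88, 595/13,  49,100, 144,363, 394,554, 796]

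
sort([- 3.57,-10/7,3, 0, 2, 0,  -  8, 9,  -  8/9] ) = [ - 8, - 3.57, - 10/7,  -  8/9,0, 0 , 2, 3, 9] 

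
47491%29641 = 17850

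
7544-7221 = 323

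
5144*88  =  452672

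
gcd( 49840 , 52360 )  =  280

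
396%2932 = 396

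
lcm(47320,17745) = 141960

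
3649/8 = 456+1/8 = 456.12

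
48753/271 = 48753/271= 179.90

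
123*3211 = 394953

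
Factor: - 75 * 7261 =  - 544575 = - 3^1*5^2*53^1 * 137^1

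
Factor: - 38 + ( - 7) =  - 3^2*5^1=- 45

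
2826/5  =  2826/5 = 565.20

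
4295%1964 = 367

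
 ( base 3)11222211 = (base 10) 3640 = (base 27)4qm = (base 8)7070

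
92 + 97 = 189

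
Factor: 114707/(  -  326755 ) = - 5^( - 1 )*11^ (-1)*13^(  -  1 ) * 251^1  =  - 251/715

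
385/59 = 6 + 31/59 = 6.53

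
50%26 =24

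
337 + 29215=29552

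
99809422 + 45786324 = 145595746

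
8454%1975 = 554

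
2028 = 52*39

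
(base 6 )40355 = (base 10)5327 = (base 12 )30bb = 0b1010011001111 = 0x14cf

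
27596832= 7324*3768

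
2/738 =1/369 = 0.00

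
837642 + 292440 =1130082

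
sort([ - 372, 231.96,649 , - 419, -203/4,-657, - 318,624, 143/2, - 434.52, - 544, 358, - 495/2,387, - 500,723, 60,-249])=[ - 657,- 544, - 500, - 434.52,-419, - 372, - 318, - 249, - 495/2, - 203/4, 60,  143/2, 231.96,358, 387, 624, 649,723]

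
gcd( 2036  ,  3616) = 4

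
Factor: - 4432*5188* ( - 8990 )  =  206709011840 = 2^7*5^1*29^1*31^1*277^1*1297^1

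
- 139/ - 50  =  139/50 = 2.78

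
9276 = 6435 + 2841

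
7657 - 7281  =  376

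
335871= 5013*67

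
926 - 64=862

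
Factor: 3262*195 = 636090=2^1*3^1*5^1 *7^1*13^1 * 233^1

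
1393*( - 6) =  - 8358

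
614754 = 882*697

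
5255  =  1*5255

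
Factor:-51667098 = -2^1*3^1*7^1*1230169^1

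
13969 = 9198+4771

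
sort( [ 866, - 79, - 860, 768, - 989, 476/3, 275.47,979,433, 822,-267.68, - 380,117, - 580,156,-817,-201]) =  [ - 989,- 860, - 817, -580,  -  380, - 267.68, - 201,-79,117, 156,476/3,275.47, 433,768, 822,866,979]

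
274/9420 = 137/4710 = 0.03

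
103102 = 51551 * 2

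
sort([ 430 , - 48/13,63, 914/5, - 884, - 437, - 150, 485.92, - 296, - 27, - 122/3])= [-884, - 437, - 296, - 150,  -  122/3 , - 27, - 48/13, 63, 914/5,430,485.92]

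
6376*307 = 1957432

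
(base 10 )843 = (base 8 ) 1513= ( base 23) 1DF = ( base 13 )4CB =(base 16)34B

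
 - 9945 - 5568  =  -15513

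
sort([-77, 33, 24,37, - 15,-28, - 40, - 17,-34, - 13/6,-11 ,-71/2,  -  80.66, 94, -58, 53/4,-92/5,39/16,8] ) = [-80.66, - 77,-58, - 40,-71/2,-34, - 28, - 92/5,-17,-15,-11, - 13/6, 39/16,8,53/4, 24,33,37, 94] 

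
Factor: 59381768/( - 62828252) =-2^1*23^1*829^( - 1)*18947^ (-1)*322727^1 = - 14845442/15707063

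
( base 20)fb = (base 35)8v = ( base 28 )B3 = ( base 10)311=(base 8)467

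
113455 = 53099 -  - 60356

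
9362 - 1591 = 7771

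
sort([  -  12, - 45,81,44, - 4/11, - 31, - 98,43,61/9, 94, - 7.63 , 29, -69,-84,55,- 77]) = [ - 98, - 84, - 77, - 69, - 45, - 31, - 12, - 7.63, - 4/11,61/9 , 29,43,44,55, 81,94 ]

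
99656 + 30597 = 130253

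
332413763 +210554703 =542968466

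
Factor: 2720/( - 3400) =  - 4/5 = -  2^2*5^( - 1 ) 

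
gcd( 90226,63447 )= 1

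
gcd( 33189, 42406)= 13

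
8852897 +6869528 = 15722425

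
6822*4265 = 29095830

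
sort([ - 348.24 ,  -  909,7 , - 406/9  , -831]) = [ - 909, - 831 , -348.24, - 406/9,7 ]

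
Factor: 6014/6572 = 2^( - 1)*53^( - 1) * 97^1 = 97/106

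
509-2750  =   - 2241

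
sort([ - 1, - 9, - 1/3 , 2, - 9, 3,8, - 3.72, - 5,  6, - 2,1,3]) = [ - 9, - 9, - 5, - 3.72, - 2, - 1, - 1/3,1,  2,3,3,  6, 8]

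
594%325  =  269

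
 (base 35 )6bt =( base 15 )2479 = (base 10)7764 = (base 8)17124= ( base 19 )129c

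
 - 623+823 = 200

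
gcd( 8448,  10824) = 264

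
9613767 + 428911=10042678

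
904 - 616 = 288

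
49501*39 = 1930539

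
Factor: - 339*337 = - 114243 = - 3^1*113^1*337^1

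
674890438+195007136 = 869897574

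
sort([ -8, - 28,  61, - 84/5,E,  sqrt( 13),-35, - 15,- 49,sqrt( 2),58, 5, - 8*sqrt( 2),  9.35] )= [ - 49,-35, - 28, - 84/5, - 15, - 8*sqrt( 2), - 8, sqrt( 2),E,sqrt( 13 ), 5, 9.35,58, 61] 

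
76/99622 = 38/49811 = 0.00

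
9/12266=9/12266= 0.00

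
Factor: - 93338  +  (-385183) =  - 3^3*37^1*479^1 = - 478521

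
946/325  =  946/325  =  2.91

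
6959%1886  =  1301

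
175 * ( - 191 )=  - 33425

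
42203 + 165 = 42368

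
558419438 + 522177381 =1080596819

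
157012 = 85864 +71148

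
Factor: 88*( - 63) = - 2^3*3^2 *7^1*11^1 = -5544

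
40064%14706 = 10652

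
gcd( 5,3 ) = 1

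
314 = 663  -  349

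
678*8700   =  5898600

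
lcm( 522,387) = 22446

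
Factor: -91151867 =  - 601^1*151667^1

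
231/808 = 231/808 = 0.29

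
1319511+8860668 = 10180179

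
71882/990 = 72 + 301/495  =  72.61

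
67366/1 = 67366 = 67366.00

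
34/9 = 3 + 7/9 = 3.78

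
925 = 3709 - 2784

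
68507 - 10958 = 57549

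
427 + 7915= 8342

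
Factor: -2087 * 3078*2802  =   - 2^2 * 3^5 * 19^1 * 467^1*2087^1=- 17999448372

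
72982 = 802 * 91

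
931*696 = 647976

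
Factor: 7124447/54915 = 3^( - 1 )*5^( - 1)*7^ ( - 1)*11^1*41^1 *523^( - 1) * 15797^1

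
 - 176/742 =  - 1 +283/371  =  - 0.24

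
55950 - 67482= - 11532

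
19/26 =19/26=0.73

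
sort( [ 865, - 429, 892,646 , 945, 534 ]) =[ - 429,534,  646,  865,892,  945 ]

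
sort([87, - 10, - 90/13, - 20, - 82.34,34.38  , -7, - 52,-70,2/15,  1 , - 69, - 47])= [-82.34, - 70,-69,  -  52,-47,-20, - 10, - 7,-90/13, 2/15  ,  1,34.38, 87]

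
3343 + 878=4221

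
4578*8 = 36624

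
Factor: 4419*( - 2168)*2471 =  - 23673148632 = -2^3 * 3^2*7^1*271^1*353^1*491^1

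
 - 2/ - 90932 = 1/45466  =  0.00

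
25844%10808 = 4228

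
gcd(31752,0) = 31752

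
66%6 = 0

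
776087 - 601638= 174449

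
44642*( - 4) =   -  178568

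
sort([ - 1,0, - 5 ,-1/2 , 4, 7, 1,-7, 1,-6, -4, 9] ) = [-7, - 6, - 5,-4, -1, - 1/2, 0, 1, 1 , 4,7,9] 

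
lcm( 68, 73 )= 4964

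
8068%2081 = 1825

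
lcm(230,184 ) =920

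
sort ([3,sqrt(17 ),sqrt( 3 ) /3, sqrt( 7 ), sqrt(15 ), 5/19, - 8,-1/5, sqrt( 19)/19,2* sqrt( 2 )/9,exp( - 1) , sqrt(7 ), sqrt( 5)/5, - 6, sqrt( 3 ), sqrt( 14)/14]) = [-8,- 6,-1/5, sqrt(19 ) /19,5/19,sqrt(14) /14, 2*sqrt(2)/9,  exp( - 1 ), sqrt( 5 ) /5,  sqrt(3)/3,sqrt( 3),sqrt(7 ), sqrt(7),3, sqrt( 15), sqrt( 17 ) ] 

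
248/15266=124/7633 = 0.02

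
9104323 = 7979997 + 1124326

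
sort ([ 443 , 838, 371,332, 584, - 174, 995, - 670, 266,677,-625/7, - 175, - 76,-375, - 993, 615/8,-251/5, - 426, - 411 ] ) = [ - 993, - 670, - 426, - 411, - 375 , - 175,-174, - 625/7, - 76,-251/5,615/8 , 266 , 332,371, 443, 584, 677, 838,995 ] 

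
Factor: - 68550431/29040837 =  - 3^(-1)*7^ ( -1 )*73^1 * 331^1*773^( - 1 )*1789^( - 1)*2837^1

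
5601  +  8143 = 13744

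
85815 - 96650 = - 10835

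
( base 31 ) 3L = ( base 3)11020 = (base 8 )162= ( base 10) 114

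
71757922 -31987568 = 39770354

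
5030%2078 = 874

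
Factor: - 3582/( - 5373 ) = 2/3 = 2^1  *  3^(  -  1)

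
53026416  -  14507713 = 38518703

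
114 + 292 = 406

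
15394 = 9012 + 6382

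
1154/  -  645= - 1154/645  =  - 1.79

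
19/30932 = 1/1628 = 0.00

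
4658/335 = 13 + 303/335  =  13.90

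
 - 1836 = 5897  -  7733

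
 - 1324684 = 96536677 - 97861361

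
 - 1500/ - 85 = 17 + 11/17 = 17.65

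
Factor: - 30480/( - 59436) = 2^2*3^( - 1 )*5^1*13^( - 1) = 20/39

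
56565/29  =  1950+15/29 = 1950.52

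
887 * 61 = 54107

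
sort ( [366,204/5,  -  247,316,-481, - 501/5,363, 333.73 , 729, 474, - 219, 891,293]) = [  -  481, - 247, - 219, - 501/5, 204/5 , 293, 316, 333.73, 363, 366,474 , 729, 891]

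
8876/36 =246+5/9 = 246.56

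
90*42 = 3780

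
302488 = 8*37811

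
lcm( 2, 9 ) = 18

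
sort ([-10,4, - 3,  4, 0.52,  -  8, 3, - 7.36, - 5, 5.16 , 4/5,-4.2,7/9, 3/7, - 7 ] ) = [ -10, - 8, - 7.36,-7, - 5,-4.2, - 3 , 3/7,0.52, 7/9, 4/5,3,4,4 , 5.16]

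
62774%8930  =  264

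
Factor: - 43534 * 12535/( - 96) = 272849345/48 = 2^( -4)*3^( - 1)*5^1*23^1*109^1 *21767^1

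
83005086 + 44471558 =127476644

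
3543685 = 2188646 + 1355039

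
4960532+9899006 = 14859538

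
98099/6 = 98099/6 = 16349.83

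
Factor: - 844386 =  - 2^1*3^1*140731^1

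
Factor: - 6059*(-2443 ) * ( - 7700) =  - 113976454900  =  -2^2 * 5^2*7^2 * 11^1 *73^1*83^1 * 349^1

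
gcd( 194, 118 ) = 2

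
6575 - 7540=-965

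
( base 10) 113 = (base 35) 38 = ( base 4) 1301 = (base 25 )4D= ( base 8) 161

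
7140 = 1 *7140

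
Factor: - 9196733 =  - 7^1 * 13^1 *101063^1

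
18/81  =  2/9 =0.22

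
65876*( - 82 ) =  - 5401832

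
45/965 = 9/193  =  0.05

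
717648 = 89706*8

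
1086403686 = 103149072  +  983254614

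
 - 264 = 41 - 305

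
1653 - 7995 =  - 6342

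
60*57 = 3420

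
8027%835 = 512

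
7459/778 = 7459/778 = 9.59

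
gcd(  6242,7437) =1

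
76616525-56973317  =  19643208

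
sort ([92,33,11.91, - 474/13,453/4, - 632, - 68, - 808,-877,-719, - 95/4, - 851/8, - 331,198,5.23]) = [ - 877, - 808, - 719 ,-632,- 331, - 851/8,  -  68, - 474/13, -95/4, 5.23,11.91, 33,92,  453/4, 198]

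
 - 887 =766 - 1653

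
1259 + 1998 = 3257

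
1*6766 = 6766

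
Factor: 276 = 2^2*3^1*23^1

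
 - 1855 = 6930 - 8785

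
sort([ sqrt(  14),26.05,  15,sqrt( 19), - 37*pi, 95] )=[ - 37*pi,sqrt(14),  sqrt(19), 15, 26.05 , 95]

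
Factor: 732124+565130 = 1297254 = 2^1*3^1*7^1*67^1 *461^1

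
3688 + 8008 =11696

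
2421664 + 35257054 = 37678718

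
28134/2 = 14067 = 14067.00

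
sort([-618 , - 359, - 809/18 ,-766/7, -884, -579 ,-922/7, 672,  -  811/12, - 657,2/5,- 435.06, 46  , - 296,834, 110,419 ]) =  [-884,-657,-618,-579, - 435.06,- 359, - 296,  -  922/7,-766/7, - 811/12,-809/18,2/5,46, 110,419, 672,834 ]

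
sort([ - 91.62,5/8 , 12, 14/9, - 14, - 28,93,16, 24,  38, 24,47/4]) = [ - 91.62,-28 , - 14, 5/8,14/9,47/4, 12, 16,24, 24,38, 93 ]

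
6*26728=160368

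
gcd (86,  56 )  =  2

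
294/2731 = 294/2731 = 0.11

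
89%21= 5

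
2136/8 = 267= 267.00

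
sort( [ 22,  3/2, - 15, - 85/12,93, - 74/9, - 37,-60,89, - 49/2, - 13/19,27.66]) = [ - 60, - 37,  -  49/2, - 15,-74/9,-85/12, - 13/19,3/2, 22,27.66,89,93]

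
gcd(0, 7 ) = 7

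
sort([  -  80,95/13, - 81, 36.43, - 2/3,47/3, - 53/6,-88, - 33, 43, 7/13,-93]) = [ - 93, - 88 , - 81, - 80, - 33, - 53/6,-2/3,  7/13,  95/13, 47/3, 36.43,43 ]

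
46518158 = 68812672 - 22294514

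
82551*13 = 1073163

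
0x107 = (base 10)263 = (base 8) 407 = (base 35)7I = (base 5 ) 2023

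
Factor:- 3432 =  - 2^3 * 3^1*11^1*13^1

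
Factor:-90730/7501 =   -  2^1*5^1*13^( - 1 ) * 43^1  *  211^1 *577^ ( - 1)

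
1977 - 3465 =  - 1488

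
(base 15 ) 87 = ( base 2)1111111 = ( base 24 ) 57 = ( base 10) 127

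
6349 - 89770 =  - 83421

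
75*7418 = 556350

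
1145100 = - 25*(-45804 ) 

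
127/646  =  127/646 = 0.20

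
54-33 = 21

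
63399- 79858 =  - 16459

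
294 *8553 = 2514582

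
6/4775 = 6/4775 = 0.00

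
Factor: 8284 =2^2*19^1 * 109^1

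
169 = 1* 169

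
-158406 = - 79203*2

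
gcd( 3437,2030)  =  7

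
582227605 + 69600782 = 651828387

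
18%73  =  18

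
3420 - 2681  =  739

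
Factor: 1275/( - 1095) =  - 5^1 * 17^1*73^( -1) = - 85/73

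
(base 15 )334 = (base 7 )2053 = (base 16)2d4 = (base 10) 724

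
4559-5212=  - 653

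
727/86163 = 727/86163 = 0.01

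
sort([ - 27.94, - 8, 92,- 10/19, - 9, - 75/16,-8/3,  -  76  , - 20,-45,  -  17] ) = [ - 76,-45, - 27.94,-20,-17, - 9,  -  8,-75/16,-8/3,-10/19, 92] 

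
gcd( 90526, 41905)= 1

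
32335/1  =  32335 = 32335.00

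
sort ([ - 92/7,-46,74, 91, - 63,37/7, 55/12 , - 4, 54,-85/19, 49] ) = [- 63, - 46,-92/7,-85/19,-4, 55/12, 37/7, 49, 54,74, 91 ] 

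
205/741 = 205/741 = 0.28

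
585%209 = 167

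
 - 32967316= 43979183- 76946499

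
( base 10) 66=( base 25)2g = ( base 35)1V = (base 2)1000010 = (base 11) 60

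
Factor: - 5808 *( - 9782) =56813856 = 2^5*3^1*11^2 * 67^1*73^1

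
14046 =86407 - 72361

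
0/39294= 0= 0.00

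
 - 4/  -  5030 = 2/2515 = 0.00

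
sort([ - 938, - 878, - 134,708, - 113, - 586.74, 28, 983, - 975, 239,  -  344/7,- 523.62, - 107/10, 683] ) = [ - 975, - 938, -878, - 586.74, - 523.62,-134, - 113,-344/7,  -  107/10,  28 , 239 , 683,708 , 983]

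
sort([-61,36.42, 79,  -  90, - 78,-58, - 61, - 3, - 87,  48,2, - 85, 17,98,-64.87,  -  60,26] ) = [ - 90,-87, - 85, - 78, - 64.87, - 61, - 61, -60, - 58, -3,2, 17, 26, 36.42,48, 79 , 98] 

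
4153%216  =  49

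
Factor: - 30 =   -  2^1*3^1*5^1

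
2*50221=100442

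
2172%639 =255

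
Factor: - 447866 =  - 2^1 * 151^1*1483^1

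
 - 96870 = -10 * 9687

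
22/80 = 11/40 = 0.28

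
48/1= 48 = 48.00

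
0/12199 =0 = 0.00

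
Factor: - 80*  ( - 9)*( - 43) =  -30960=- 2^4*3^2*5^1*43^1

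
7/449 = 7/449 = 0.02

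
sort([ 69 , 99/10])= [ 99/10,  69 ] 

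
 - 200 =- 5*40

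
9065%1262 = 231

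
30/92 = 15/46 = 0.33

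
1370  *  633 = 867210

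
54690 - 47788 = 6902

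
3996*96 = 383616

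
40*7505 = 300200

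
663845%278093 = 107659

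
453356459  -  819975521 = - 366619062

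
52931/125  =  423+ 56/125 = 423.45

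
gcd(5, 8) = 1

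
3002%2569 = 433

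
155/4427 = 155/4427 = 0.04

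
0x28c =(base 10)652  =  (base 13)3B2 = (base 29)ME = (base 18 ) 204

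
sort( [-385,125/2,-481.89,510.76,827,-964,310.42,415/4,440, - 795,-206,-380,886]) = [ - 964, - 795,-481.89,-385,-380, - 206, 125/2,415/4, 310.42, 440, 510.76, 827,886]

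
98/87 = 1 + 11/87 = 1.13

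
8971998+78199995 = 87171993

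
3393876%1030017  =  303825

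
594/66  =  9 = 9.00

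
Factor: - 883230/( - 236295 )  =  2^1 * 3^( - 1) * 89^( - 1 )*499^1 = 998/267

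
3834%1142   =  408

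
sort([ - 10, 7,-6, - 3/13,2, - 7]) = [ - 10, - 7, - 6, - 3/13 , 2,7] 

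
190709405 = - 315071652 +505781057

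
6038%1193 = 73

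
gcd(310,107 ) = 1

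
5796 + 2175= 7971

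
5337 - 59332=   -  53995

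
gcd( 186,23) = 1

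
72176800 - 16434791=55742009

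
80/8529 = 80/8529 = 0.01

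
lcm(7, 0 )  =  0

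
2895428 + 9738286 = 12633714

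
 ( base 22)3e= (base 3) 2222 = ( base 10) 80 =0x50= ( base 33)2e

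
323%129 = 65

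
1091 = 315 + 776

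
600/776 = 75/97 = 0.77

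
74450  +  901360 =975810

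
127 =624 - 497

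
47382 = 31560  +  15822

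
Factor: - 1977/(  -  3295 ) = 3^1*5^(-1) =3/5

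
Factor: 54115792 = 2^4*3382237^1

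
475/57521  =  475/57521 =0.01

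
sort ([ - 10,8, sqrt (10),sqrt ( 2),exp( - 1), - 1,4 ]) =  [  -  10 , - 1, exp(-1), sqrt (2),sqrt(10 ),4, 8 ]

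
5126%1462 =740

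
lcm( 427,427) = 427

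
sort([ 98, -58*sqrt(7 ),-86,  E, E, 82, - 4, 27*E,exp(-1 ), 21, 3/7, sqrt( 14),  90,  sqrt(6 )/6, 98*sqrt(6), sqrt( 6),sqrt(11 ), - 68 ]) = [ - 58*sqrt(7), - 86, - 68, - 4,exp(  -  1),sqrt(6 )/6  ,  3/7, sqrt( 6 ), E, E, sqrt(11 ),sqrt ( 14 ), 21,27*E,82,90, 98, 98*sqrt (6)] 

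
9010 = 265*34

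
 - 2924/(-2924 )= 1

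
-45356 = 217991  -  263347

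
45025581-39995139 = 5030442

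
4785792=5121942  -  336150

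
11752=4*2938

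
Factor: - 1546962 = -2^1*3^1*31^1 * 8317^1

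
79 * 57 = 4503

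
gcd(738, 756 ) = 18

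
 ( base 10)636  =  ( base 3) 212120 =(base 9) 776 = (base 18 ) 1H6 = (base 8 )1174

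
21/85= 21/85 = 0.25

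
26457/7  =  3779 + 4/7 =3779.57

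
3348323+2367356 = 5715679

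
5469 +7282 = 12751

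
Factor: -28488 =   -  2^3*3^1*1187^1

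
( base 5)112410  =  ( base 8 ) 10011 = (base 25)6E5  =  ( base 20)A55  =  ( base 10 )4105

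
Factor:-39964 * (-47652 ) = 1904364528  =  2^4*3^1*11^1*19^2*97^1*103^1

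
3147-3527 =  - 380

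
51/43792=3/2576 = 0.00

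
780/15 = 52 = 52.00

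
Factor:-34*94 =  - 2^2*17^1*47^1= -  3196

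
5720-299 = 5421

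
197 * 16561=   3262517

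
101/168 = 101/168  =  0.60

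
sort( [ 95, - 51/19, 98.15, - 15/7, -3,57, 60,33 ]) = [-3,-51/19 ,  -  15/7,33,57,60,95, 98.15]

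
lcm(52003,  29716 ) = 208012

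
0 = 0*81883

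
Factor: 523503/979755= 174501/326585= 3^3*5^( - 1)*7^ ( - 2)*23^1 * 31^( - 1)*43^ ( - 1 )* 281^1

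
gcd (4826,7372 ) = 38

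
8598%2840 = 78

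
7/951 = 7/951 = 0.01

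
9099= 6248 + 2851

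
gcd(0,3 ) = 3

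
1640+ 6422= 8062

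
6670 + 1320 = 7990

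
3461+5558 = 9019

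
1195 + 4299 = 5494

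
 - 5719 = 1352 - 7071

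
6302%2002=296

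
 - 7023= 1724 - 8747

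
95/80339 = 95/80339 = 0.00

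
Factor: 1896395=5^1*79^1*4801^1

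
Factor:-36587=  - 36587^1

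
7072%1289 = 627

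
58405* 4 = 233620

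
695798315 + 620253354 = 1316051669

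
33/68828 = 33/68828 = 0.00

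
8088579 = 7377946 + 710633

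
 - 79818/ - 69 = 1156 +18/23 = 1156.78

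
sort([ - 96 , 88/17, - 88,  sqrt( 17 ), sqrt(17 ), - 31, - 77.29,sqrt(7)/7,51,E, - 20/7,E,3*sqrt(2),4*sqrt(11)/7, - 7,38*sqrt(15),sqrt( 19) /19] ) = [ -96, - 88, - 77.29, - 31, - 7, - 20/7,sqrt(19) /19,sqrt( 7 )/7,4*sqrt (11 )/7, E, E,sqrt( 17),sqrt(17 ), 3*sqrt ( 2),88/17, 51, 38*sqrt(15 )]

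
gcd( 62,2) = 2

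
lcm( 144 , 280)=5040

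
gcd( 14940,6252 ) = 12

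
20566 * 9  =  185094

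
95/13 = 95/13 = 7.31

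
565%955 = 565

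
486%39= 18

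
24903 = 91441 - 66538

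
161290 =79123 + 82167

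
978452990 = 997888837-19435847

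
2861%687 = 113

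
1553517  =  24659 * 63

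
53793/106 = 507 + 51/106 = 507.48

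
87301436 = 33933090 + 53368346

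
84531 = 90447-5916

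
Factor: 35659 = 13^2*211^1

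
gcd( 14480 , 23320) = 40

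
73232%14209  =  2187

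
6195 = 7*885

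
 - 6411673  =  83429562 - 89841235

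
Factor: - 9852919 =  - 2113^1* 4663^1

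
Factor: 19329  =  3^1*17^1*379^1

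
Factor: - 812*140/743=-113680/743 =- 2^4 * 5^1*7^2*29^1* 743^( - 1 )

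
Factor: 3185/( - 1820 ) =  - 2^( - 2)*7^1 = - 7/4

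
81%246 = 81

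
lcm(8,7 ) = 56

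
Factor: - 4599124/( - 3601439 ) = 2^2*751^1*971^( - 1)*1531^1 * 3709^(  -  1)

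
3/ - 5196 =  - 1 + 1731/1732 = - 0.00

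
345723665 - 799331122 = -453607457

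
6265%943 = 607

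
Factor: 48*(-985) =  - 2^4*3^1*5^1*197^1=- 47280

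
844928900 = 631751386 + 213177514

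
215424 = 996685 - 781261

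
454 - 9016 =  - 8562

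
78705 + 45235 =123940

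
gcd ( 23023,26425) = 7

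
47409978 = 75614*627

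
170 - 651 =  - 481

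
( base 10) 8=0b1000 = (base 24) 8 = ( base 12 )8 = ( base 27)8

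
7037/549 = 7037/549 = 12.82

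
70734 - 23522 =47212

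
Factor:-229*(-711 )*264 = 2^3*3^3*11^1*79^1*229^1 =42984216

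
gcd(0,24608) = 24608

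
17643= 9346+8297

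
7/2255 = 7/2255  =  0.00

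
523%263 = 260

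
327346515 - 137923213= 189423302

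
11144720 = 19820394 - 8675674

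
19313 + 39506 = 58819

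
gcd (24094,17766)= 14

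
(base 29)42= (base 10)118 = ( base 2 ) 1110110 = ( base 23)53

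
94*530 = 49820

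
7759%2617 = 2525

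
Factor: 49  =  7^2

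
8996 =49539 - 40543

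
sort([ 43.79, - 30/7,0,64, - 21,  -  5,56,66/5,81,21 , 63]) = [-21,-5, - 30/7, 0,  66/5,21,43.79, 56,63 , 64,81 ] 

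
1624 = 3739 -2115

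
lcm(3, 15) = 15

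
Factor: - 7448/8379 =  - 8/9 = - 2^3 * 3^( - 2) 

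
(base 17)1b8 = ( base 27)hp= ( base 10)484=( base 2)111100100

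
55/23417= 55/23417  =  0.00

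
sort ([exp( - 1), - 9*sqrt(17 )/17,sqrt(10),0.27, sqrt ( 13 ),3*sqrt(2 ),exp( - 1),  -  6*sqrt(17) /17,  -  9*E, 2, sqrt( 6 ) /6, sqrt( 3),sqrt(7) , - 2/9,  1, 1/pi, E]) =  [  -  9 * E, - 9*sqrt( 17 ) /17,  -  6*sqrt(17)/17, - 2/9, 0.27,1/pi,exp( - 1), exp( - 1),sqrt( 6)/6,1,  sqrt(3 ) , 2, sqrt(7), E, sqrt(10) , sqrt ( 13), 3*sqrt(2)]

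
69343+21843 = 91186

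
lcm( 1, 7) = 7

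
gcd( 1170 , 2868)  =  6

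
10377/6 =1729 + 1/2 = 1729.50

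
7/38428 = 7/38428=0.00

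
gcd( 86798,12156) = 2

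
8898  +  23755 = 32653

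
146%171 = 146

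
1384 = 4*346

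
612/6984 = 17/194  =  0.09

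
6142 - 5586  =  556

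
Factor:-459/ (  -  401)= 3^3*17^1*401^( - 1 )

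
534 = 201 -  - 333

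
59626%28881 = 1864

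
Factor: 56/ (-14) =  - 2^2 = - 4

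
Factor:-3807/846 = -9/2  =  - 2^(  -  1 )*3^2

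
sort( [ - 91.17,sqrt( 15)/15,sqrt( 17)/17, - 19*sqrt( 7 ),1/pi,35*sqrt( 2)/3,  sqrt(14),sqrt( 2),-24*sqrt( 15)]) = [ - 24*sqrt(15), - 91.17,-19 *sqrt( 7),sqrt(17)/17,sqrt( 15 ) /15,1/pi,sqrt(2),sqrt( 14),35*sqrt(2) /3 ]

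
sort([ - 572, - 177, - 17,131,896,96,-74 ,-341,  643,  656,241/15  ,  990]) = [ - 572, - 341, - 177  , -74,  -  17,241/15,96  ,  131,643,656,896,990 ]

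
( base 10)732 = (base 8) 1334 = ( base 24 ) 16C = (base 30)oc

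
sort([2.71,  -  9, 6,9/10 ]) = [ - 9,9/10, 2.71, 6]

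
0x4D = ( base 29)2j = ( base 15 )52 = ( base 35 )27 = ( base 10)77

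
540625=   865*625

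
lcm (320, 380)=6080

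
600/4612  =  150/1153  =  0.13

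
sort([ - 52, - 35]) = [  -  52,-35 ]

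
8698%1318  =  790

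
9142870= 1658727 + 7484143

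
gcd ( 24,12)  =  12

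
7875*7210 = 56778750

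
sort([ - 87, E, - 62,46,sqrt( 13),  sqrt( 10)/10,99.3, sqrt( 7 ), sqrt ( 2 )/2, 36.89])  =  [ - 87, - 62, sqrt( 10) /10,sqrt(2 )/2,sqrt (7 ) , E, sqrt( 13), 36.89, 46 , 99.3]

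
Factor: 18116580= 2^2*3^1*5^1*301943^1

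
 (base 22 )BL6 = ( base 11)4396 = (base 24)a18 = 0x16a0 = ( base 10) 5792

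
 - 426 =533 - 959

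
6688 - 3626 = 3062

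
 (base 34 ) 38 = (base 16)6E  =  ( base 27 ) 42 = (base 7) 215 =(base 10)110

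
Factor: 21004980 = 2^2*3^1*5^1 * 23^1 * 31^1 * 491^1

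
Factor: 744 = 2^3*3^1*31^1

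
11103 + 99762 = 110865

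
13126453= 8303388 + 4823065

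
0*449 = 0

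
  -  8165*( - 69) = 563385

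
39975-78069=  - 38094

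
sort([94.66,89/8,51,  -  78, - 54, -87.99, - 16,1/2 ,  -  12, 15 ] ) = [ - 87.99, - 78 ,  -  54, - 16, - 12,1/2, 89/8,15,51,94.66] 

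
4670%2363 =2307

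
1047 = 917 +130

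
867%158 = 77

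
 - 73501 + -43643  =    -  117144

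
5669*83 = 470527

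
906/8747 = 906/8747= 0.10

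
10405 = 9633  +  772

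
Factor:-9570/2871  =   - 2^1*3^( - 1)*5^1=-10/3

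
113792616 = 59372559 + 54420057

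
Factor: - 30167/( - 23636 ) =2^( - 2)*19^( - 1 )*97^1=97/76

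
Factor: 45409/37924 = 2^( - 2 ) *7^1 * 13^1*19^( - 1) = 91/76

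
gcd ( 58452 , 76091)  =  1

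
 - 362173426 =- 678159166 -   -  315985740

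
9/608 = 9/608 = 0.01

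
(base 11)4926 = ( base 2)1100100101001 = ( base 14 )24c1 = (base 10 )6441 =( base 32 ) 699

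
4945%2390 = 165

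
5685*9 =51165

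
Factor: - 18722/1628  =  - 2^( - 1)*23^1= -23/2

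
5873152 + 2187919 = 8061071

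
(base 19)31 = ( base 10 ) 58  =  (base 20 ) 2i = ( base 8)72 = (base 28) 22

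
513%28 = 9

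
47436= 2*23718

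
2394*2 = 4788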